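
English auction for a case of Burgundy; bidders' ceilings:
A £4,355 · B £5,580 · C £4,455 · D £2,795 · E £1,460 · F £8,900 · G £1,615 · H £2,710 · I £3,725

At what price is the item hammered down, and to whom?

Limits ranked: 8,900 (F) > 5,580 (B) > 4,455 (C) > 4,355 (A) > 3,725 (I) > 2,795 (D) > …
Once the price passes £5,580, only F is left; the hammer falls at B's limit of £5,580.

F wins at £5,580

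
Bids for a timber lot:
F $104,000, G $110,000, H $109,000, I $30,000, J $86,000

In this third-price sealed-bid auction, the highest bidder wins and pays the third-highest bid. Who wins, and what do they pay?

G pays $104,000

Rule: the highest bidder wins and pays the third-highest bid.
Sorting bids: 110,000 (G) > 109,000 (H) > 104,000 (F) > 86,000 (J) > 30,000 (I)
G is highest; pays the third-highest bid, $104,000.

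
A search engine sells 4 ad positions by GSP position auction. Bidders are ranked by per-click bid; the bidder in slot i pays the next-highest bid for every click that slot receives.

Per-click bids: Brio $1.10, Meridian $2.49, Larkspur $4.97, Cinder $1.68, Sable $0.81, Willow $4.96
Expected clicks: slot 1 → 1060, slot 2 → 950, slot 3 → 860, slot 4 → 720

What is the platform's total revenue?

Per-click bids in order: $4.97 (Larkspur) > $4.96 (Willow) > $2.49 (Meridian) > $1.68 (Cinder) > $1.10 (Brio) > …
Slot 1: Larkspur pays $4.96 × 1060 = $5257.60
Slot 2: Willow pays $2.49 × 950 = $2365.50
Slot 3: Meridian pays $1.68 × 860 = $1444.80
Slot 4: Cinder pays $1.10 × 720 = $792.00
Total = $9859.90

Total revenue: $9859.90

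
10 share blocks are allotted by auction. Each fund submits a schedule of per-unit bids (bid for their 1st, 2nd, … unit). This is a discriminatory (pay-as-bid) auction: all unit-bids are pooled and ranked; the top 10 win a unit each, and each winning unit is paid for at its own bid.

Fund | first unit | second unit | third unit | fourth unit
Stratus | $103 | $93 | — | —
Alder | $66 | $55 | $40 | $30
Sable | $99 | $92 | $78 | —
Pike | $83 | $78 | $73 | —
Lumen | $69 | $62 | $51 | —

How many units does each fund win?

Pooled unit-bids ranked (top 10): 103 (Stratus-1), 99 (Sable-1), 93 (Stratus-2), 92 (Sable-2), 83 (Pike-1), 78 (Sable-3), 78 (Pike-2), 73 (Pike-3), 69 (Lumen-1), 66 (Alder-1)
Next rejected bid: $62 (not a price — pay-as-bid).
Allocation: Alder 1, Lumen 1, Pike 3, Sable 3, Stratus 2.

Alder 1, Lumen 1, Pike 3, Sable 3, Stratus 2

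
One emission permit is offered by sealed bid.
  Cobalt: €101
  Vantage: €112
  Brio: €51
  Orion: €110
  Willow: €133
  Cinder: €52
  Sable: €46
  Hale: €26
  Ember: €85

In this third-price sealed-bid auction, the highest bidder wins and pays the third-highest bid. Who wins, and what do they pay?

Willow pays €110

Rule: the highest bidder wins and pays the third-highest bid.
Bids ranked: 133 (Willow) > 112 (Vantage) > 110 (Orion) > 101 (Cobalt) > 85 (Ember) > 52 (Cinder) > …
Willow is highest; pays the third-highest bid, €110.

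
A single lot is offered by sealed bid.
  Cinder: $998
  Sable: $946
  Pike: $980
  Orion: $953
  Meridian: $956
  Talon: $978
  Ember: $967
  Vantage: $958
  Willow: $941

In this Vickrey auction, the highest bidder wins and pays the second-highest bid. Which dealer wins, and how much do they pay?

Cinder pays $980

Bids ranked: 998 (Cinder) > 980 (Pike) > 978 (Talon) > 967 (Ember) > 958 (Vantage) > 956 (Meridian) > …
Cinder wins with the highest bid; price is set by the runner-up at $980.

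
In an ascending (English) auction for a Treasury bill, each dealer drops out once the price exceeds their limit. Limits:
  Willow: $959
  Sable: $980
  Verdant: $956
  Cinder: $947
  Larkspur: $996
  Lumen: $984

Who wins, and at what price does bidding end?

Larkspur wins at $984

Limits ranked: 996 (Larkspur) > 984 (Lumen) > 980 (Sable) > 959 (Willow) > 956 (Verdant) > 947 (Cinder)
Once the price passes $984, only Larkspur is left; the hammer falls at Lumen's limit of $984.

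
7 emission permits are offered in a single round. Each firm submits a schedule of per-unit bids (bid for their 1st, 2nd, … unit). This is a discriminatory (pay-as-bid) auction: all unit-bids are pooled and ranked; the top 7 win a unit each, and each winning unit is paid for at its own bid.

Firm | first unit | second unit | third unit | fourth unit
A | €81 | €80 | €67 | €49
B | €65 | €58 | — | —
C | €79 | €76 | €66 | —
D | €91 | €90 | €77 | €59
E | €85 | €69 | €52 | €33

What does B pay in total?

B pays €0

Pooled unit-bids ranked (top 7): 91 (D-1), 90 (D-2), 85 (E-1), 81 (A-1), 80 (A-2), 79 (C-1), 77 (D-3)
Next rejected bid: €76 (not a price — pay-as-bid).
B wins no units.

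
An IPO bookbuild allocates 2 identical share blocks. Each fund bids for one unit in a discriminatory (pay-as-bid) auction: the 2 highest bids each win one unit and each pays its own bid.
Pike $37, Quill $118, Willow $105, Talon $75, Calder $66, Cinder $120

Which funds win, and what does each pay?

Cinder $120, Quill $118

Ordering the bids: 120 (Cinder), 118 (Quill), 105 (Willow), 75 (Talon), …
The 2 highest are Cinder, Quill.
Each winner pays its own bid: Cinder $120, Quill $118.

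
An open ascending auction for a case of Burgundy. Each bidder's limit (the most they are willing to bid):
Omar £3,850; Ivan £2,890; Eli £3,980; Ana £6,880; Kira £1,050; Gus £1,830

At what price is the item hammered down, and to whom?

Rule: the price rises until one bidder remains; the winner pays the price at which the last rival dropped out.
Limits in order: 6,880 (Ana) > 3,980 (Eli) > 3,850 (Omar) > 2,890 (Ivan) > 1,830 (Gus) > 1,050 (Kira)
Eli is the last rival to drop out, at £3,980; Ana remains and wins at that price.

Ana wins at £3,980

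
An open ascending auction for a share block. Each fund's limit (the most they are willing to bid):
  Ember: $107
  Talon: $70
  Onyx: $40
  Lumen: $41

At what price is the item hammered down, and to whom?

Ember wins at $70

Ascending (English) auction: the price rises until one bidder remains; the winner pays the price at which the last rival dropped out.
Sorting limits: 107 (Ember) > 70 (Talon) > 41 (Lumen) > 40 (Onyx)
Bidding ends when Talon exits at $70; Ember takes it.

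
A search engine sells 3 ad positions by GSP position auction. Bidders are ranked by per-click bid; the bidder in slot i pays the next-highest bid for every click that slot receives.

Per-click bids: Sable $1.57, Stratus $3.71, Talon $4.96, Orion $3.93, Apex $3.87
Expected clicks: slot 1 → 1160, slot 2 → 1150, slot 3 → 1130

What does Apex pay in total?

Ranked by bid: $4.96 (Talon) > $3.93 (Orion) > $3.87 (Apex) > $3.71 (Stratus) > …
Apex holds slot 3 → pays next bid $3.71 × 1130 clicks = $4192.30.

Apex pays $4192.30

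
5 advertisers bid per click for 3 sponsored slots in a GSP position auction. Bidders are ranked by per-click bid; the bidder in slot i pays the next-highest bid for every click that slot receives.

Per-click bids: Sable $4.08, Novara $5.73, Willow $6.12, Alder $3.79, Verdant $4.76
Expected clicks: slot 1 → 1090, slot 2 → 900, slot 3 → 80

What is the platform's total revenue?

Total revenue: $10856.10

Sorting advertisers: $6.12 (Willow) > $5.73 (Novara) > $4.76 (Verdant) > $4.08 (Sable) > …
Slot 1: Willow pays $5.73 × 1090 = $6245.70
Slot 2: Novara pays $4.76 × 900 = $4284.00
Slot 3: Verdant pays $4.08 × 80 = $326.40
Total = $10856.10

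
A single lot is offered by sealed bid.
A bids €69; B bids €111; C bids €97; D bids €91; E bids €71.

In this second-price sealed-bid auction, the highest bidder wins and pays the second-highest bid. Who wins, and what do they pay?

Second-price sealed-bid auction: the highest bidder wins and pays the second-highest bid.
Bids ranked: 111 (B) > 97 (C) > 91 (D) > 71 (E) > 69 (A)
B wins with the highest bid; price is set by the runner-up at €97.

B pays €97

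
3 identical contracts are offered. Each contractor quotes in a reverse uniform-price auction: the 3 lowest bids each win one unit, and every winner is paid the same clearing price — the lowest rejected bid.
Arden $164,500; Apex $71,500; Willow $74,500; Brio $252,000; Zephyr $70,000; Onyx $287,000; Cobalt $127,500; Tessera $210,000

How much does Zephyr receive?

Zephyr is paid $127,500

Ordering the bids: 70,000 (Zephyr), 71,500 (Apex), 74,500 (Willow), 127,500 (Cobalt), 164,500 (Arden), …
The 3 lowest are Zephyr, Apex, Willow.
Clearing price = lowest rejected bid = $127,500.
Zephyr wins → is paid $127,500.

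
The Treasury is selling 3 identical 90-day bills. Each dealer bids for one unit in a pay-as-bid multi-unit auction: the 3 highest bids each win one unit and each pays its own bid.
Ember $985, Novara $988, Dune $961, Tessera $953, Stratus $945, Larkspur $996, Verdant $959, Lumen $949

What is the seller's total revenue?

Total revenue: $2,969

Sorting: 996 (Larkspur), 988 (Novara), 985 (Ember), 961 (Dune), 959 (Verdant), …
The 3 highest are Larkspur, Novara, Ember.
Total revenue = 996 + 988 + 985 = $2,969.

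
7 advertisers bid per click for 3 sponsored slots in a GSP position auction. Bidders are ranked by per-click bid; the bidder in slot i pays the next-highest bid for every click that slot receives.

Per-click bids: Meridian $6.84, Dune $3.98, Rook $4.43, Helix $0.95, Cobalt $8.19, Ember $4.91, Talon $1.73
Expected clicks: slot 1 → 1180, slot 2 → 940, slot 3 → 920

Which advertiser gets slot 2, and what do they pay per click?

Sorting advertisers: $8.19 (Cobalt) > $6.84 (Meridian) > $4.91 (Ember) > $4.43 (Rook) > …
Slot 2 goes to the second-ranked bidder, Meridian, who pays the next bid down: $4.91/click.

Meridian; $4.91 per click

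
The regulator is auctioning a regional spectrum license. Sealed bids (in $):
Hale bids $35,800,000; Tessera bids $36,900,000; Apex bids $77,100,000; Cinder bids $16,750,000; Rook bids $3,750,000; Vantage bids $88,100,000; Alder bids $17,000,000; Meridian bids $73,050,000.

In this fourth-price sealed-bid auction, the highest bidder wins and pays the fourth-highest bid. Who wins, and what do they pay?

Bids in order: 88,100,000 (Vantage) > 77,100,000 (Apex) > 73,050,000 (Meridian) > 36,900,000 (Tessera) > 35,800,000 (Hale) > 17,000,000 (Alder) > …
Vantage wins; payment is bid #4 in the ranking = $36,900,000.

Vantage pays $36,900,000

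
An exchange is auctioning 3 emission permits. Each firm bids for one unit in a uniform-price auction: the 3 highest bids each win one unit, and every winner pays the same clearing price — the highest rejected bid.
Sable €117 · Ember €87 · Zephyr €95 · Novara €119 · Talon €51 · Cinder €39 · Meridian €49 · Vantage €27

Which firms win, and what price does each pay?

Novara, Sable, Zephyr; each pays €87

Bids ranked high→low: 119 (Novara), 117 (Sable), 95 (Zephyr), 87 (Ember), 51 (Talon), …
The 3 highest are Novara, Sable, Zephyr.
Highest unsuccessful bid: €87 → clearing price.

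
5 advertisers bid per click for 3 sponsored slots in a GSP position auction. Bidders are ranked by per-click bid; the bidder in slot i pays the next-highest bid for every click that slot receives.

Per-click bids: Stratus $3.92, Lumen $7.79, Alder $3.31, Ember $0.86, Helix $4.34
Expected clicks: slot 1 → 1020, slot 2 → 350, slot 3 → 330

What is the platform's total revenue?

Ranked by bid: $7.79 (Lumen) > $4.34 (Helix) > $3.92 (Stratus) > $3.31 (Alder) > …
Slot 1: Lumen pays $4.34 × 1020 = $4426.80
Slot 2: Helix pays $3.92 × 350 = $1372.00
Slot 3: Stratus pays $3.31 × 330 = $1092.30
Total = $6891.10

Total revenue: $6891.10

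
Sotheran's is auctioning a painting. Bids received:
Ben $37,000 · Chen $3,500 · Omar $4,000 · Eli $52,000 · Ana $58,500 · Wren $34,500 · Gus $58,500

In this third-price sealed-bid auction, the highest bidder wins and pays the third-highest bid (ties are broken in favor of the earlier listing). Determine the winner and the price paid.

Sorting bids: 58,500 (Ana) > 58,500 (Gus) > 52,000 (Eli) > 37,000 (Ben) > 34,500 (Wren) > 4,000 (Omar) > …
Ana and Gus tie at $58,500; tie-break gives it to Ana.
Ana is highest; pays the third-highest bid, $52,000.

Ana pays $52,000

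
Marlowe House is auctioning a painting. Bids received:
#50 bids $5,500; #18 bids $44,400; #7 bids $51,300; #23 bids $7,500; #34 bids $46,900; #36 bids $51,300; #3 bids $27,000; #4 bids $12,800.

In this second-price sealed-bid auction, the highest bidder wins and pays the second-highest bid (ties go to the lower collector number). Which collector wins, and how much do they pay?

Sorting bids: 51,300 (#7) > 51,300 (#36) > 46,900 (#34) > 44,400 (#18) > 27,000 (#3) > 12,800 (#4) > …
#7 and #36 tie at $51,300; tie-break gives it to #7.
#7 is highest; pays the second-highest bid, $51,300.

#7 pays $51,300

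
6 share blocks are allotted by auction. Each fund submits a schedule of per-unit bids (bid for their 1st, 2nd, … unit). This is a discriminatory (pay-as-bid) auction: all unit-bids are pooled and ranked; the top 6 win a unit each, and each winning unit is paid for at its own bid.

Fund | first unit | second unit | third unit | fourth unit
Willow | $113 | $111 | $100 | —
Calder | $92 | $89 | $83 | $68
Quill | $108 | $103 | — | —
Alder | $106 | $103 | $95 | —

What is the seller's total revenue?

Merging the schedules and taking the best 6: 113 (Willow-1), 111 (Willow-2), 108 (Quill-1), 106 (Alder-1), 103 (Quill-2), 103 (Alder-2)
Next rejected bid: $100 (not a price — pay-as-bid).
Each winning unit pays its own bid.
Revenue = 113 + 111 + 108 + 106 + 103 + 103 = $644.

Total revenue: $644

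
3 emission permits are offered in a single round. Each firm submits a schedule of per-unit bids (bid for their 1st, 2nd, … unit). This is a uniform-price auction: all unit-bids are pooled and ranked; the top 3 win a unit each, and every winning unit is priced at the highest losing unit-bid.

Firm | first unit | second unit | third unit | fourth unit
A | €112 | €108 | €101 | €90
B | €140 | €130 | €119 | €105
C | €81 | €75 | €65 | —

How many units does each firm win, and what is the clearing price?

All unit-bids, highest first — top 3: 140 (B-1), 130 (B-2), 119 (B-3)
First bid not allocated: €112.
Allocation: B 3.

B 3; clearing price €112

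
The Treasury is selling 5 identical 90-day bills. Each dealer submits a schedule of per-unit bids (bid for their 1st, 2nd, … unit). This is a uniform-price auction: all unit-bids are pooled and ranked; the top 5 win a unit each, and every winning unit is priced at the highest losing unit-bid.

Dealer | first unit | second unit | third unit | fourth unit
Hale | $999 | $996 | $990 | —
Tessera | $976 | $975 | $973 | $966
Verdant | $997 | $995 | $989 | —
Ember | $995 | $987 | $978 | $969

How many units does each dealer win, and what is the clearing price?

Pooled unit-bids ranked (top 5): 999 (Hale-1), 997 (Verdant-1), 996 (Hale-2), 995 (Verdant-2), 995 (Ember-1)
Highest rejected unit-bid = $990.
Allocation: Ember 1, Hale 2, Verdant 2.

Ember 1, Hale 2, Verdant 2; clearing price $990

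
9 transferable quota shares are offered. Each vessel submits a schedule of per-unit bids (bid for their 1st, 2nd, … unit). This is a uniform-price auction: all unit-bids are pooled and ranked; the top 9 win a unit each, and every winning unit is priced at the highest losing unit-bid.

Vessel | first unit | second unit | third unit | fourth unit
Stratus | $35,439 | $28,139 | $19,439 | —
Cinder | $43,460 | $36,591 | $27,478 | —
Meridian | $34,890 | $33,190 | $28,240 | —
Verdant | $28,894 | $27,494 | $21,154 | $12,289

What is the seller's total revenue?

Merging the schedules and taking the best 9: 43,460 (Cinder-1), 36,591 (Cinder-2), 35,439 (Stratus-1), 34,890 (Meridian-1), 33,190 (Meridian-2), 28,894 (Verdant-1), 28,240 (Meridian-3), 28,139 (Stratus-2), 27,494 (Verdant-2)
First bid not allocated: $27,478.
Allocation: Cinder 2, Meridian 3, Stratus 2, Verdant 2. Every unit priced at $27,478.
Revenue = 9 × 27,478 = $247,302.

Total revenue: $247,302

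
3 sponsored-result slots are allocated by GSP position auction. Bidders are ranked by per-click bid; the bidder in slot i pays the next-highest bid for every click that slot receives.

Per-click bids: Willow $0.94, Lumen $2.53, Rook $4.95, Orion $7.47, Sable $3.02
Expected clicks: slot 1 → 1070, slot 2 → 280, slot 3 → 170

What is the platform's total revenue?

Ranked by bid: $7.47 (Orion) > $4.95 (Rook) > $3.02 (Sable) > $2.53 (Lumen) > …
Slot 1: Orion pays $4.95 × 1070 = $5296.50
Slot 2: Rook pays $3.02 × 280 = $845.60
Slot 3: Sable pays $2.53 × 170 = $430.10
Total = $6572.20

Total revenue: $6572.20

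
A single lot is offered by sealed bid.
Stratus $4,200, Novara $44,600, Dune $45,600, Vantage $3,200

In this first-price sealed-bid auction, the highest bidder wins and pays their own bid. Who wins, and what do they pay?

Dune pays $45,600

Bids in order: 45,600 (Dune) > 44,600 (Novara) > 4,200 (Stratus) > 3,200 (Vantage)
First-price: Dune pays what they bid, $45,600.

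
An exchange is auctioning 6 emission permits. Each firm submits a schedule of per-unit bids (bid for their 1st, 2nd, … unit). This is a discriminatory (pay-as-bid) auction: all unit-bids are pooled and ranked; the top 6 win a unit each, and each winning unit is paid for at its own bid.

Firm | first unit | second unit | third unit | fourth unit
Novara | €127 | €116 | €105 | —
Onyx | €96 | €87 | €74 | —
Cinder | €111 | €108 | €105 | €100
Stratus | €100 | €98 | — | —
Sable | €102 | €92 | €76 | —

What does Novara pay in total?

Pooled unit-bids ranked (top 6): 127 (Novara-1), 116 (Novara-2), 111 (Cinder-1), 108 (Cinder-2), 105 (Novara-3), 105 (Cinder-3)
Next rejected bid: €102 (not a price — pay-as-bid).
Novara's winning unit-bids: 127 + 116 + 105 = €348.

Novara pays €348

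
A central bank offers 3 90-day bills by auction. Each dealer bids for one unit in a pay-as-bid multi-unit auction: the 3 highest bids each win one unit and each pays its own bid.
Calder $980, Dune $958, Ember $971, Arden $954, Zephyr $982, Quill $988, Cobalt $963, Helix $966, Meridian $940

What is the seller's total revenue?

Total revenue: $2,950

Sorting: 988 (Quill), 982 (Zephyr), 980 (Calder), 971 (Ember), 966 (Helix), …
Top 3: Quill, Zephyr, Calder.
Total revenue = 988 + 982 + 980 = $2,950.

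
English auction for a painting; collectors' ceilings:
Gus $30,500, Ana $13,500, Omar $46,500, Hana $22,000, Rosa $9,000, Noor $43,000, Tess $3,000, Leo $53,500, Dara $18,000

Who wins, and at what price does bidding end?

Rule: the price rises until one bidder remains; the winner pays the price at which the last rival dropped out.
Limits in order: 53,500 (Leo) > 46,500 (Omar) > 43,000 (Noor) > 30,500 (Gus) > 22,000 (Hana) > 18,000 (Dara) > …
Omar is the last rival to drop out, at $46,500; Leo remains and wins at that price.

Leo wins at $46,500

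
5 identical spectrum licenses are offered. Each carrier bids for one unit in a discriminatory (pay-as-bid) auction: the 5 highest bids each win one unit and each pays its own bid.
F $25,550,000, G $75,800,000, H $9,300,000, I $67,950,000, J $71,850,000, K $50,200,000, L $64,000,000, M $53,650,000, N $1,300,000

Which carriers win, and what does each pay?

Sorting: 75,800,000 (G), 71,850,000 (J), 67,950,000 (I), 64,000,000 (L), 53,650,000 (M), 50,200,000 (K), 25,550,000 (F), …
The 5 highest are G, J, I, L, M.
Each winner pays its own bid: G $75,800,000, J $71,850,000, I $67,950,000, L $64,000,000, M $53,650,000.

G $75,800,000, J $71,850,000, I $67,950,000, L $64,000,000, M $53,650,000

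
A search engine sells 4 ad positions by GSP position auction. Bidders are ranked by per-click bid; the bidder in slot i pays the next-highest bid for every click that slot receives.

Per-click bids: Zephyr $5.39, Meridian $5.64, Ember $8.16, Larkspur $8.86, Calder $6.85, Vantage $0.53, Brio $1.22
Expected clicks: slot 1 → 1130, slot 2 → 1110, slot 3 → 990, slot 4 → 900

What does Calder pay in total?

Ranked by bid: $8.86 (Larkspur) > $8.16 (Ember) > $6.85 (Calder) > $5.64 (Meridian) > $5.39 (Zephyr) > …
Calder holds slot 3 → pays next bid $5.64 × 990 clicks = $5583.60.

Calder pays $5583.60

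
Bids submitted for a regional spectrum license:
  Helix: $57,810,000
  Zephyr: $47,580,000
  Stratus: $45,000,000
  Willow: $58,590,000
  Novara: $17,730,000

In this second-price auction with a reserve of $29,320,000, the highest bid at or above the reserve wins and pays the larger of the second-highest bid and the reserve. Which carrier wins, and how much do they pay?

Willow pays $57,810,000

Bids in order: 58,590,000 (Willow) > 57,810,000 (Helix) > 47,580,000 (Zephyr) > 45,000,000 (Stratus) > 17,730,000 (Novara)
Willow has the top bid at or above the reserve ($58,590,000).
max(second-highest $57,810,000, reserve $29,320,000) = $57,810,000; the reserve does not bind.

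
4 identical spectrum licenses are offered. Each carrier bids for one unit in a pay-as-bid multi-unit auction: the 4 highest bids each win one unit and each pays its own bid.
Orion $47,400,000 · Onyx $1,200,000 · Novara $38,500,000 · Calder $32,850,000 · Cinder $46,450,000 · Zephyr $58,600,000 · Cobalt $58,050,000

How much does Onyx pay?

Onyx pays $0

Bids ranked high→low: 58,600,000 (Zephyr), 58,050,000 (Cobalt), 47,400,000 (Orion), 46,450,000 (Cinder), 38,500,000 (Novara), 32,850,000 (Calder), …
Winners (4 units): Zephyr, Cobalt, Orion, Cinder.
Onyx does not win → $0.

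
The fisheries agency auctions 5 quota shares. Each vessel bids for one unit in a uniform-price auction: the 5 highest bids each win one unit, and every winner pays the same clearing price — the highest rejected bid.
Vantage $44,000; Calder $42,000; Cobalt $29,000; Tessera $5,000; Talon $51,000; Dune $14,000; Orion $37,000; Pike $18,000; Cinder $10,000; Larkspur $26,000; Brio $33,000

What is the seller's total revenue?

Bids ranked high→low: 51,000 (Talon), 44,000 (Vantage), 42,000 (Calder), 37,000 (Orion), 33,000 (Brio), 29,000 (Cobalt), 26,000 (Larkspur), …
Winners (5 units): Talon, Vantage, Calder, Orion, Brio.
First losing bid is Cobalt's $29,000, which sets the uniform price.
Total revenue = 5 × $29,000 = $145,000.

Total revenue: $145,000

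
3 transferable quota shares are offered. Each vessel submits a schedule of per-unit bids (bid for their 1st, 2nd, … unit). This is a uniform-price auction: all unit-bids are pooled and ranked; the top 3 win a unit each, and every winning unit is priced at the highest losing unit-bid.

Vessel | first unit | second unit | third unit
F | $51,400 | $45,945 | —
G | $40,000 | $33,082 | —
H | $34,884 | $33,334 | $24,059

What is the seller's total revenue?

Pooled unit-bids ranked (top 3): 51,400 (F-1), 45,945 (F-2), 40,000 (G-1)
The (k+1)-th unit-bid is $34,884.
Allocation: F 2, G 1. Every unit priced at $34,884.
Revenue = 3 × 34,884 = $104,652.

Total revenue: $104,652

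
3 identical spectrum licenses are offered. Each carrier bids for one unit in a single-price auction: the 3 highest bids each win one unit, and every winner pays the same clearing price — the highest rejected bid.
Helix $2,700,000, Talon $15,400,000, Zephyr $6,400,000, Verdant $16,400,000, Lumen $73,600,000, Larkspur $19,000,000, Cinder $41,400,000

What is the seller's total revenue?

Total revenue: $49,200,000

Ordering the bids: 73,600,000 (Lumen), 41,400,000 (Cinder), 19,000,000 (Larkspur), 16,400,000 (Verdant), 15,400,000 (Talon), …
Top 3: Lumen, Cinder, Larkspur.
Clearing price = highest rejected bid = $16,400,000.
Total revenue = 3 × $16,400,000 = $49,200,000.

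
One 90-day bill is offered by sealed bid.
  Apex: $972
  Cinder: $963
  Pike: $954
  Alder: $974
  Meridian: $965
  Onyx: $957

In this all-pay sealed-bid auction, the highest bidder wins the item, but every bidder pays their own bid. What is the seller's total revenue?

Sorting bids: 974 (Alder) > 972 (Apex) > 965 (Meridian) > 963 (Cinder) > 957 (Onyx) > 954 (Pike)
Alder wins with the top bid; all bids are sunk regardless.
Every bidder forfeits their bid regardless of winning.
Revenue = 972 + 963 + 954 + 974 + 965 + 957 = $5,785.

Total revenue: $5,785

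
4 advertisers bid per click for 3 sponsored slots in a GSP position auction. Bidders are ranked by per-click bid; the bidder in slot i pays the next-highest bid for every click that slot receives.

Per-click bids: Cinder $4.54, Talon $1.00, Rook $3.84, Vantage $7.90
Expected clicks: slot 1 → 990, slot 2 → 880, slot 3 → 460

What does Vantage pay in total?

Vantage pays $4494.60

Ranked by bid: $7.90 (Vantage) > $4.54 (Cinder) > $3.84 (Rook) > $1.00 (Talon)
Vantage holds slot 1 → pays next bid $4.54 × 990 clicks = $4494.60.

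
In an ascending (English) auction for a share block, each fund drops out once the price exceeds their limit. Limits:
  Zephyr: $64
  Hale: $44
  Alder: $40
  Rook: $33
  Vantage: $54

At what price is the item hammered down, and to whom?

Limits ranked: 64 (Zephyr) > 54 (Vantage) > 44 (Hale) > 40 (Alder) > 33 (Rook)
Once the price passes $54, only Zephyr is left; the hammer falls at Vantage's limit of $54.

Zephyr wins at $54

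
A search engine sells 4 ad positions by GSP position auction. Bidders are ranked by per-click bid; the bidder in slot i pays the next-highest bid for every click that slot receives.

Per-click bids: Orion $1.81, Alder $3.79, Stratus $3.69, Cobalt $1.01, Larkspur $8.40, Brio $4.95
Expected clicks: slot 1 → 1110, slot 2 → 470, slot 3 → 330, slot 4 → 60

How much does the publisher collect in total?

Total revenue: $8602.10

Sorting advertisers: $8.40 (Larkspur) > $4.95 (Brio) > $3.79 (Alder) > $3.69 (Stratus) > $1.81 (Orion) > …
Slot 1: Larkspur pays $4.95 × 1110 = $5494.50
Slot 2: Brio pays $3.79 × 470 = $1781.30
Slot 3: Alder pays $3.69 × 330 = $1217.70
Slot 4: Stratus pays $1.81 × 60 = $108.60
Total = $8602.10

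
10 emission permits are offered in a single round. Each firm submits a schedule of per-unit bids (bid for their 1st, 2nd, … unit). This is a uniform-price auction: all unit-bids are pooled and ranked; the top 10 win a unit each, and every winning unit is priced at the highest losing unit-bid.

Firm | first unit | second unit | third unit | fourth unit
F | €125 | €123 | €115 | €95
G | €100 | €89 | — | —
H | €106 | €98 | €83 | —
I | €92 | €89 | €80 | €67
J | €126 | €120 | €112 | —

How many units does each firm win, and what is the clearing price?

F 4, G 1, H 2, J 3; clearing price €92

Pooled unit-bids ranked (top 10): 126 (J-1), 125 (F-1), 123 (F-2), 120 (J-2), 115 (F-3), 112 (J-3), 106 (H-1), 100 (G-1), 98 (H-2), 95 (F-4)
The (k+1)-th unit-bid is €92.
Allocation: F 4, G 1, H 2, J 3.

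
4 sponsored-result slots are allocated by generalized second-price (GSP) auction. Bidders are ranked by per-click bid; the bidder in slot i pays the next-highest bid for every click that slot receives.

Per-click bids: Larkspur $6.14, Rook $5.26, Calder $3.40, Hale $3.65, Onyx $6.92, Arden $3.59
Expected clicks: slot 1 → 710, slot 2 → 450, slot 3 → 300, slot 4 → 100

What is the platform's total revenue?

Sorting advertisers: $6.92 (Onyx) > $6.14 (Larkspur) > $5.26 (Rook) > $3.65 (Hale) > $3.59 (Arden) > …
Slot 1: Onyx pays $6.14 × 710 = $4359.40
Slot 2: Larkspur pays $5.26 × 450 = $2367.00
Slot 3: Rook pays $3.65 × 300 = $1095.00
Slot 4: Hale pays $3.59 × 100 = $359.00
Total = $8180.40

Total revenue: $8180.40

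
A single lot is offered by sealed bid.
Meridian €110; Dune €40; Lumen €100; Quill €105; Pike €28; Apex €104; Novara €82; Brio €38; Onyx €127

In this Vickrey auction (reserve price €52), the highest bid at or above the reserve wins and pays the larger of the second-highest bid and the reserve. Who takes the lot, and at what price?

Rule: the highest bid at or above the reserve wins and pays the larger of the second-highest bid and the reserve.
Bids ranked: 127 (Onyx) > 110 (Meridian) > 105 (Quill) > 104 (Apex) > 100 (Lumen) > 82 (Novara) > …
Highest eligible bid: Onyx at €127.
Second-highest bid €110 exceeds the reserve €52 → payment €110.

Onyx pays €110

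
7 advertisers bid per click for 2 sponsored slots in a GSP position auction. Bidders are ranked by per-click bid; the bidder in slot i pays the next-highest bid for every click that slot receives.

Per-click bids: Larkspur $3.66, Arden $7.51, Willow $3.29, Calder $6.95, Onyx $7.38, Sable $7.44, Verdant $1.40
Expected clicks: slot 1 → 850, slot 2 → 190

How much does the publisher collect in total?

Sorting advertisers: $7.51 (Arden) > $7.44 (Sable) > $7.38 (Onyx) > …
Slot 1: Arden pays $7.44 × 850 = $6324.00
Slot 2: Sable pays $7.38 × 190 = $1402.20
Total = $7726.20

Total revenue: $7726.20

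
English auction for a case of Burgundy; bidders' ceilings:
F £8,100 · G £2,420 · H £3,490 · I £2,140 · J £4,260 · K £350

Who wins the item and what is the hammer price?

F wins at £4,260

Rule: the price rises until one bidder remains; the winner pays the price at which the last rival dropped out.
Limits in order: 8,100 (F) > 4,260 (J) > 3,490 (H) > 2,420 (G) > 2,140 (I) > 350 (K)
J is the last rival to drop out, at £4,260; F remains and wins at that price.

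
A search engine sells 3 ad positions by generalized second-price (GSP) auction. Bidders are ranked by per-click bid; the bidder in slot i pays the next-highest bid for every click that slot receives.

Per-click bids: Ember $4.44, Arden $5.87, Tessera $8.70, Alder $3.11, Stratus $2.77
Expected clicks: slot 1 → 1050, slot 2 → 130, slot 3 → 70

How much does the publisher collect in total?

Per-click bids in order: $8.70 (Tessera) > $5.87 (Arden) > $4.44 (Ember) > $3.11 (Alder) > …
Slot 1: Tessera pays $5.87 × 1050 = $6163.50
Slot 2: Arden pays $4.44 × 130 = $577.20
Slot 3: Ember pays $3.11 × 70 = $217.70
Total = $6958.40

Total revenue: $6958.40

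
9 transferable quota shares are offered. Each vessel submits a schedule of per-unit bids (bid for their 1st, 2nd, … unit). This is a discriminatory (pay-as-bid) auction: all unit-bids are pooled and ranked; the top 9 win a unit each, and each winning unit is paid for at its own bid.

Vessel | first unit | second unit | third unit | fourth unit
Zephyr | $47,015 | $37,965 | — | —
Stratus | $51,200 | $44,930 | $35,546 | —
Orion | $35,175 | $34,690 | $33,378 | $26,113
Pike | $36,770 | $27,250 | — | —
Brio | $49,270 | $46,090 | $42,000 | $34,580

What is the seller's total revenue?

Merging the schedules and taking the best 9: 51,200 (Stratus-1), 49,270 (Brio-1), 47,015 (Zephyr-1), 46,090 (Brio-2), 44,930 (Stratus-2), 42,000 (Brio-3), 37,965 (Zephyr-2), 36,770 (Pike-1), 35,546 (Stratus-3)
Next rejected bid: $35,175 (not a price — pay-as-bid).
Each winning unit pays its own bid.
Revenue = 51,200 + 49,270 + 47,015 + 46,090 + 44,930 + 42,000 + 37,965 + 36,770 + 35,546 = $390,786.

Total revenue: $390,786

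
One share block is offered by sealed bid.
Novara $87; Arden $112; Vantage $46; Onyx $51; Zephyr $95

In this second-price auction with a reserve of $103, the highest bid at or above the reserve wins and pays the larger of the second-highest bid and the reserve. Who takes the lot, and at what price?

Arden pays $103

Bids in order: 112 (Arden) > 95 (Zephyr) > 87 (Novara) > 51 (Onyx) > 46 (Vantage)
Highest eligible bid: Arden at $112.
max(second-highest $95, reserve $103) = $103.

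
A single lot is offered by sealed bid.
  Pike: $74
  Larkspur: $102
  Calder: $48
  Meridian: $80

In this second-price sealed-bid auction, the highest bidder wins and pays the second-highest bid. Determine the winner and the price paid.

Rule: the highest bidder wins and pays the second-highest bid.
Bids ranked: 102 (Larkspur) > 80 (Meridian) > 74 (Pike) > 48 (Calder)
Second-price: Larkspur pays Meridian's bid of $80.

Larkspur pays $80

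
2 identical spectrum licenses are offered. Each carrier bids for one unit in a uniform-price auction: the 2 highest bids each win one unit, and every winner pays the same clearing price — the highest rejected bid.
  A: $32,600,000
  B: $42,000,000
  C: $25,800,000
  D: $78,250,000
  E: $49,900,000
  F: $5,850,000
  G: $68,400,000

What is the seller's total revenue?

Total revenue: $99,800,000

Sorting: 78,250,000 (D), 68,400,000 (G), 49,900,000 (E), 42,000,000 (B), …
The 2 highest are D, G.
Highest unsuccessful bid: $49,900,000 → clearing price.
Total revenue = 2 × $49,900,000 = $99,800,000.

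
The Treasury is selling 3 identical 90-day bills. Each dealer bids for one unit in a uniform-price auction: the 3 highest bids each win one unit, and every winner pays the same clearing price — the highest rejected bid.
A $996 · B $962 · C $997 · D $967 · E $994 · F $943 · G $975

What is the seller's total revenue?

Ordering the bids: 997 (C), 996 (A), 994 (E), 975 (G), 967 (D), …
Winners (3 units): C, A, E.
Clearing price = highest rejected bid = $975.
Total revenue = 3 × $975 = $2,925.

Total revenue: $2,925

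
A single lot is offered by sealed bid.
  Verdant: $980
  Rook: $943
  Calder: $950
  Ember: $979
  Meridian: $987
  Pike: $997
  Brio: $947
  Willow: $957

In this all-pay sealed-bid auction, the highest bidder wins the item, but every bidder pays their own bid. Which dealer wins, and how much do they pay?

Rule: the highest bidder wins the item, but every bidder pays their own bid.
Bids in order: 997 (Pike) > 987 (Meridian) > 980 (Verdant) > 979 (Ember) > 957 (Willow) > 950 (Calder) > …
Pike wins with the top bid; all bids are sunk regardless.

Pike pays $997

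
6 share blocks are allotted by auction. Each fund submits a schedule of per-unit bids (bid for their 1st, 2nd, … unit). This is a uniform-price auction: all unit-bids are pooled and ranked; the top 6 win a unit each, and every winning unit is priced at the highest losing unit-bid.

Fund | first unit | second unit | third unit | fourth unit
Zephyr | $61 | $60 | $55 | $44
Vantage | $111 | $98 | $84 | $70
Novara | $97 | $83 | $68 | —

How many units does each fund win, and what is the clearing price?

Novara 2, Vantage 4; clearing price $68

All unit-bids, highest first — top 6: 111 (Vantage-1), 98 (Vantage-2), 97 (Novara-1), 84 (Vantage-3), 83 (Novara-2), 70 (Vantage-4)
Highest rejected unit-bid = $68.
Allocation: Novara 2, Vantage 4.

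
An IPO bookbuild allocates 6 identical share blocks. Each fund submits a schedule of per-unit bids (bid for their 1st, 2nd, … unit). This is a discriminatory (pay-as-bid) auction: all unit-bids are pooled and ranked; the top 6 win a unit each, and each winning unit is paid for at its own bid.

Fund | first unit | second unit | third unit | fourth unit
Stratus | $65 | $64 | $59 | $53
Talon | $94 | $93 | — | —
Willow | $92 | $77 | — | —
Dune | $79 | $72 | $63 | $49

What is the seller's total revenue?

Total revenue: $507

All unit-bids, highest first — top 6: 94 (Talon-1), 93 (Talon-2), 92 (Willow-1), 79 (Dune-1), 77 (Willow-2), 72 (Dune-2)
Next rejected bid: $65 (not a price — pay-as-bid).
Each winning unit pays its own bid.
Revenue = 94 + 93 + 92 + 79 + 77 + 72 = $507.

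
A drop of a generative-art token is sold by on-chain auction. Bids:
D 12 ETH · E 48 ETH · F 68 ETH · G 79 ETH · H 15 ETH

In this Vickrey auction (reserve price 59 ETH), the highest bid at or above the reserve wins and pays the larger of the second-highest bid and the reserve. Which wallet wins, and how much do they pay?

Vickrey auction (reserve price 59 ETH): the highest bid at or above the reserve wins and pays the larger of the second-highest bid and the reserve.
Bids ranked: 79 (G) > 68 (F) > 48 (E) > 15 (H) > 12 (D)
G has the top bid at or above the reserve (79 ETH).
Second-highest bid 68 ETH exceeds the reserve 59 ETH → payment 68 ETH.

G pays 68 ETH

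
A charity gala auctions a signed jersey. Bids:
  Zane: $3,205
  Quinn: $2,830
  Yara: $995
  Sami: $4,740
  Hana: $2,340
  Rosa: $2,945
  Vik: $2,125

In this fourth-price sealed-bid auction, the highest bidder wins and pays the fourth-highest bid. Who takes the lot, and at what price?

Sami pays $2,830

Bids in order: 4,740 (Sami) > 3,205 (Zane) > 2,945 (Rosa) > 2,830 (Quinn) > 2,340 (Hana) > 2,125 (Vik) > …
Sami is highest; pays the fourth-highest bid, $2,830.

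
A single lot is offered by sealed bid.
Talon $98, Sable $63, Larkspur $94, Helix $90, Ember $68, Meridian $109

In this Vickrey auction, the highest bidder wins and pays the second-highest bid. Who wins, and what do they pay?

Meridian pays $98

Bids ranked: 109 (Meridian) > 98 (Talon) > 94 (Larkspur) > 90 (Helix) > 68 (Ember) > 63 (Sable)
Meridian is highest; pays the second-highest bid, $98.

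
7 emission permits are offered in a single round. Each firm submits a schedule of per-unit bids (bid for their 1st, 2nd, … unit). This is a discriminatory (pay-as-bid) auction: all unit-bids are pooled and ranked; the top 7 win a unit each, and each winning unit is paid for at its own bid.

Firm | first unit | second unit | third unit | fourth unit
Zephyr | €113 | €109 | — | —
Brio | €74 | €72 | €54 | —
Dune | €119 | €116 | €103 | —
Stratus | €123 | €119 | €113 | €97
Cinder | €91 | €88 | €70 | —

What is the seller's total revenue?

All unit-bids, highest first — top 7: 123 (Stratus-1), 119 (Dune-1), 119 (Stratus-2), 116 (Dune-2), 113 (Zephyr-1), 113 (Stratus-3), 109 (Zephyr-2)
Next rejected bid: €103 (not a price — pay-as-bid).
Each winning unit pays its own bid.
Revenue = 123 + 119 + 119 + 116 + 113 + 113 + 109 = €812.

Total revenue: €812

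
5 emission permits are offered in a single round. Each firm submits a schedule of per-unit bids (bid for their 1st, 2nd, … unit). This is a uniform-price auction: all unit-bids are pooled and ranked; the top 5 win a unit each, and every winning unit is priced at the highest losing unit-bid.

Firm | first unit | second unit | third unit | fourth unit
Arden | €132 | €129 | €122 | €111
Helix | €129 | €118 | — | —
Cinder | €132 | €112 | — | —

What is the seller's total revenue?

Total revenue: €590

All unit-bids, highest first — top 5: 132 (Arden-1), 132 (Cinder-1), 129 (Arden-2), 129 (Helix-1), 122 (Arden-3)
Highest rejected unit-bid = €118.
Allocation: Arden 3, Cinder 1, Helix 1. Every unit priced at €118.
Revenue = 5 × 118 = €590.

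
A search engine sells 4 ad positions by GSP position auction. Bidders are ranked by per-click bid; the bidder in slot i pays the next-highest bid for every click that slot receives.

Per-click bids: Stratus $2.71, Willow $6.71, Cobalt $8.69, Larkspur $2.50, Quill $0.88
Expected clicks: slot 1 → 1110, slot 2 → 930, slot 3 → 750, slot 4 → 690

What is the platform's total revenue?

Total revenue: $12450.60

Per-click bids in order: $8.69 (Cobalt) > $6.71 (Willow) > $2.71 (Stratus) > $2.50 (Larkspur) > $0.88 (Quill)
Slot 1: Cobalt pays $6.71 × 1110 = $7448.10
Slot 2: Willow pays $2.71 × 930 = $2520.30
Slot 3: Stratus pays $2.50 × 750 = $1875.00
Slot 4: Larkspur pays $0.88 × 690 = $607.20
Total = $12450.60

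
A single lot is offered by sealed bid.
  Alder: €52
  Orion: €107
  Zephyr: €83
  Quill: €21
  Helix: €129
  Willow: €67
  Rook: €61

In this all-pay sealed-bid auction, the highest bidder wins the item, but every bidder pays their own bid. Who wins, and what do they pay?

Helix pays €129

Rule: the highest bidder wins the item, but every bidder pays their own bid.
Bids in order: 129 (Helix) > 107 (Orion) > 83 (Zephyr) > 67 (Willow) > 61 (Rook) > 52 (Alder) > …
Helix is highest and takes the item; every bidder forfeits their bid.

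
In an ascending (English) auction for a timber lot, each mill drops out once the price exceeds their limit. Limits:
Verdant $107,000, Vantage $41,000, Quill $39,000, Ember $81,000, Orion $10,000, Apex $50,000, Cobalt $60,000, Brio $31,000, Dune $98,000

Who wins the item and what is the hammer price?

Verdant wins at $98,000

Rule: the price rises until one bidder remains; the winner pays the price at which the last rival dropped out.
Sorting limits: 107,000 (Verdant) > 98,000 (Dune) > 81,000 (Ember) > 60,000 (Cobalt) > 50,000 (Apex) > 41,000 (Vantage) > …
Bidding ends when Dune exits at $98,000; Verdant takes it.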